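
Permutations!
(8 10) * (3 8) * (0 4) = (0 4)(3 8 10) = [4, 1, 2, 8, 0, 5, 6, 7, 10, 9, 3]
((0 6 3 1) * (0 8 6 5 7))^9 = (1 8 6 3)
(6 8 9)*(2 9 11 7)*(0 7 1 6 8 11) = (0 7 2 9 8)(1 6 11) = [7, 6, 9, 3, 4, 5, 11, 2, 0, 8, 10, 1]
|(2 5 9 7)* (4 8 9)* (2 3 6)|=8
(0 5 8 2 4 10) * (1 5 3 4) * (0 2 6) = (0 3 4 10 2 1 5 8 6) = [3, 5, 1, 4, 10, 8, 0, 7, 6, 9, 2]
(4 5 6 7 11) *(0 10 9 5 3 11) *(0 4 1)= (0 10 9 5 6 7 4 3 11 1)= [10, 0, 2, 11, 3, 6, 7, 4, 8, 5, 9, 1]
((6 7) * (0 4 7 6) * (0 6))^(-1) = ((0 4 7 6))^(-1) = (0 6 7 4)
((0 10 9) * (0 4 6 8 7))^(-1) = (0 7 8 6 4 9 10)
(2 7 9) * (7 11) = (2 11 7 9) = [0, 1, 11, 3, 4, 5, 6, 9, 8, 2, 10, 7]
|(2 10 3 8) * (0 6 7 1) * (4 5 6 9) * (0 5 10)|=|(0 9 4 10 3 8 2)(1 5 6 7)|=28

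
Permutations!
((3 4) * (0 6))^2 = (6)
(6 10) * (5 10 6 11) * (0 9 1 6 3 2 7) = (0 9 1 6 3 2 7)(5 10 11) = [9, 6, 7, 2, 4, 10, 3, 0, 8, 1, 11, 5]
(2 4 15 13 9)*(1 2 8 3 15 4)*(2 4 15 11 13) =(1 4 15 2)(3 11 13 9 8) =[0, 4, 1, 11, 15, 5, 6, 7, 3, 8, 10, 13, 12, 9, 14, 2]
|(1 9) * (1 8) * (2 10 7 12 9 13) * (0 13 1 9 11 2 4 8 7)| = 10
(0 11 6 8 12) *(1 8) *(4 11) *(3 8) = (0 4 11 6 1 3 8 12) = [4, 3, 2, 8, 11, 5, 1, 7, 12, 9, 10, 6, 0]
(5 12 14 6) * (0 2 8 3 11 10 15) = [2, 1, 8, 11, 4, 12, 5, 7, 3, 9, 15, 10, 14, 13, 6, 0] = (0 2 8 3 11 10 15)(5 12 14 6)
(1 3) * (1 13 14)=(1 3 13 14)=[0, 3, 2, 13, 4, 5, 6, 7, 8, 9, 10, 11, 12, 14, 1]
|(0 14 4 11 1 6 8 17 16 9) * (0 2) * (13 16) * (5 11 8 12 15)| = |(0 14 4 8 17 13 16 9 2)(1 6 12 15 5 11)| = 18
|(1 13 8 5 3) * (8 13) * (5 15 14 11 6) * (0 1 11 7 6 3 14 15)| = 12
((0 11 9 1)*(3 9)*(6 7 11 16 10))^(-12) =(0 3 6)(1 11 10)(7 16 9)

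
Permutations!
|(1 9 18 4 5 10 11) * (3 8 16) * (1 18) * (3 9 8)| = |(1 8 16 9)(4 5 10 11 18)| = 20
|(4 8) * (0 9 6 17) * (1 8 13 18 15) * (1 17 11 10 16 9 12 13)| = |(0 12 13 18 15 17)(1 8 4)(6 11 10 16 9)| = 30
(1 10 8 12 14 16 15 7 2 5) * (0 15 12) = (0 15 7 2 5 1 10 8)(12 14 16) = [15, 10, 5, 3, 4, 1, 6, 2, 0, 9, 8, 11, 14, 13, 16, 7, 12]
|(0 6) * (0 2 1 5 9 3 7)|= 8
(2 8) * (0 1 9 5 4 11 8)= (0 1 9 5 4 11 8 2)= [1, 9, 0, 3, 11, 4, 6, 7, 2, 5, 10, 8]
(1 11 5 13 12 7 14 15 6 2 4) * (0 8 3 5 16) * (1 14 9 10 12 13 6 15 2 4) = (0 8 3 5 6 4 14 2 1 11 16)(7 9 10 12) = [8, 11, 1, 5, 14, 6, 4, 9, 3, 10, 12, 16, 7, 13, 2, 15, 0]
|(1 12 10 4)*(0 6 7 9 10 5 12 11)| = 8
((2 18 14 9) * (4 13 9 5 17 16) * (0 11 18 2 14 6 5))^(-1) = (0 14 9 13 4 16 17 5 6 18 11)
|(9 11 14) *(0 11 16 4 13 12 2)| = |(0 11 14 9 16 4 13 12 2)| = 9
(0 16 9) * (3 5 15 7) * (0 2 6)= (0 16 9 2 6)(3 5 15 7)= [16, 1, 6, 5, 4, 15, 0, 3, 8, 2, 10, 11, 12, 13, 14, 7, 9]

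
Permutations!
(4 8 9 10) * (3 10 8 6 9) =(3 10 4 6 9 8) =[0, 1, 2, 10, 6, 5, 9, 7, 3, 8, 4]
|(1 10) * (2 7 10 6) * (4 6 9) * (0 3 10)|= 9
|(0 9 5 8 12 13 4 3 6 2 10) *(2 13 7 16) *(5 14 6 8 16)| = |(0 9 14 6 13 4 3 8 12 7 5 16 2 10)| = 14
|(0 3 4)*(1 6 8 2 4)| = 7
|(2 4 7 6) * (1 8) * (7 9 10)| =6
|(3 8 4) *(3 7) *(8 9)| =5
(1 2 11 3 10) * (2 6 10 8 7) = (1 6 10)(2 11 3 8 7) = [0, 6, 11, 8, 4, 5, 10, 2, 7, 9, 1, 3]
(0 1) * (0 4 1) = (1 4) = [0, 4, 2, 3, 1]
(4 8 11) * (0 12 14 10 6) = (0 12 14 10 6)(4 8 11) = [12, 1, 2, 3, 8, 5, 0, 7, 11, 9, 6, 4, 14, 13, 10]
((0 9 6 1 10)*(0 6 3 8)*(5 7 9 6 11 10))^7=((0 6 1 5 7 9 3 8)(10 11))^7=(0 8 3 9 7 5 1 6)(10 11)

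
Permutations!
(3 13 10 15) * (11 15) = (3 13 10 11 15) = [0, 1, 2, 13, 4, 5, 6, 7, 8, 9, 11, 15, 12, 10, 14, 3]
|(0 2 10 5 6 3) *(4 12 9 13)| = 12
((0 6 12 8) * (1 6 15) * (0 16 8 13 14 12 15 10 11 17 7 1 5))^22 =(0 7 5 17 15 11 6 10 1)(12 13 14)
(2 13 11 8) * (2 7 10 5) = (2 13 11 8 7 10 5) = [0, 1, 13, 3, 4, 2, 6, 10, 7, 9, 5, 8, 12, 11]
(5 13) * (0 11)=(0 11)(5 13)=[11, 1, 2, 3, 4, 13, 6, 7, 8, 9, 10, 0, 12, 5]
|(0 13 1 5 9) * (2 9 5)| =|(0 13 1 2 9)| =5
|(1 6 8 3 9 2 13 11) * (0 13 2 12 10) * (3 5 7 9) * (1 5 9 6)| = 10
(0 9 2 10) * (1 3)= (0 9 2 10)(1 3)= [9, 3, 10, 1, 4, 5, 6, 7, 8, 2, 0]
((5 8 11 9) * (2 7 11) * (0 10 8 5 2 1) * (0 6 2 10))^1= (1 6 2 7 11 9 10 8)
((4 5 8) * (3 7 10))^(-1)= (3 10 7)(4 8 5)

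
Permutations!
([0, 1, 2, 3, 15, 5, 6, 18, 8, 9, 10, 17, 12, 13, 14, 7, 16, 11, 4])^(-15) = (4 15 7 18)(11 17)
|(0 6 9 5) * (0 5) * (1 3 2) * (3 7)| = 12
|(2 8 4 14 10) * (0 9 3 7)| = 20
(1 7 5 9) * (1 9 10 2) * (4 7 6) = (1 6 4 7 5 10 2) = [0, 6, 1, 3, 7, 10, 4, 5, 8, 9, 2]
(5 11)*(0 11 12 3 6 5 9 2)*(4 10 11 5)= (0 5 12 3 6 4 10 11 9 2)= [5, 1, 0, 6, 10, 12, 4, 7, 8, 2, 11, 9, 3]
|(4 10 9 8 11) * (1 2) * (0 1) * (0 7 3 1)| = 20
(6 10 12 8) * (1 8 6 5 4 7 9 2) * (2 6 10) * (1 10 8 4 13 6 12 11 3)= (1 4 7 9 12 8 5 13 6 2 10 11 3)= [0, 4, 10, 1, 7, 13, 2, 9, 5, 12, 11, 3, 8, 6]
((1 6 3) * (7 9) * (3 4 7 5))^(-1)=(1 3 5 9 7 4 6)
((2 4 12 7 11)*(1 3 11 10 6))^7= (1 10 12 2 3 6 7 4 11)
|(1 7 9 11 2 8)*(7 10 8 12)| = 15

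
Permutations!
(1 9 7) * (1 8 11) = (1 9 7 8 11) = [0, 9, 2, 3, 4, 5, 6, 8, 11, 7, 10, 1]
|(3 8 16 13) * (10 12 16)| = |(3 8 10 12 16 13)| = 6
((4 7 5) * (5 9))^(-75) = (4 7 9 5)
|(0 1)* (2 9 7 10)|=4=|(0 1)(2 9 7 10)|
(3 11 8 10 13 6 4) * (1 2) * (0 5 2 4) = (0 5 2 1 4 3 11 8 10 13 6) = [5, 4, 1, 11, 3, 2, 0, 7, 10, 9, 13, 8, 12, 6]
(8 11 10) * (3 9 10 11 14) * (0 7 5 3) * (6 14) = (0 7 5 3 9 10 8 6 14) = [7, 1, 2, 9, 4, 3, 14, 5, 6, 10, 8, 11, 12, 13, 0]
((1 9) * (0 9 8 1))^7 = ((0 9)(1 8))^7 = (0 9)(1 8)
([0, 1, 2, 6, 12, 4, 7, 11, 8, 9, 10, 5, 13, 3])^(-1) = (3 13 12 4 5 11 7 6)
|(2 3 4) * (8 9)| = |(2 3 4)(8 9)| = 6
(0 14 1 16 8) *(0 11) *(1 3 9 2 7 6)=(0 14 3 9 2 7 6 1 16 8 11)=[14, 16, 7, 9, 4, 5, 1, 6, 11, 2, 10, 0, 12, 13, 3, 15, 8]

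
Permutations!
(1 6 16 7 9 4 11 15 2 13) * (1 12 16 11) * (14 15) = [0, 6, 13, 3, 1, 5, 11, 9, 8, 4, 10, 14, 16, 12, 15, 2, 7] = (1 6 11 14 15 2 13 12 16 7 9 4)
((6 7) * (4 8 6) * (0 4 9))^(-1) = ((0 4 8 6 7 9))^(-1) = (0 9 7 6 8 4)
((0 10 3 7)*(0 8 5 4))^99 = ((0 10 3 7 8 5 4))^99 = (0 10 3 7 8 5 4)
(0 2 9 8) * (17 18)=(0 2 9 8)(17 18)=[2, 1, 9, 3, 4, 5, 6, 7, 0, 8, 10, 11, 12, 13, 14, 15, 16, 18, 17]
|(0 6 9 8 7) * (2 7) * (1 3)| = |(0 6 9 8 2 7)(1 3)| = 6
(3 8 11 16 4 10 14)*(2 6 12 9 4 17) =(2 6 12 9 4 10 14 3 8 11 16 17) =[0, 1, 6, 8, 10, 5, 12, 7, 11, 4, 14, 16, 9, 13, 3, 15, 17, 2]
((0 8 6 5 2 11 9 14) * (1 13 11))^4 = ((0 8 6 5 2 1 13 11 9 14))^4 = (0 2 9 6 13)(1 14 5 11 8)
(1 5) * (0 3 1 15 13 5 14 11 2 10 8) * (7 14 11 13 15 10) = [3, 11, 7, 1, 4, 10, 6, 14, 0, 9, 8, 2, 12, 5, 13, 15] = (15)(0 3 1 11 2 7 14 13 5 10 8)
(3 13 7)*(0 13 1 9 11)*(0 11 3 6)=(0 13 7 6)(1 9 3)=[13, 9, 2, 1, 4, 5, 0, 6, 8, 3, 10, 11, 12, 7]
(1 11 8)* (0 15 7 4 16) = (0 15 7 4 16)(1 11 8) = [15, 11, 2, 3, 16, 5, 6, 4, 1, 9, 10, 8, 12, 13, 14, 7, 0]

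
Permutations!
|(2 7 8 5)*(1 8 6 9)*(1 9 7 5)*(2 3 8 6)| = |(9)(1 6 7 2 5 3 8)| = 7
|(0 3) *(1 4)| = 2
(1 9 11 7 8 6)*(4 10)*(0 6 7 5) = (0 6 1 9 11 5)(4 10)(7 8) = [6, 9, 2, 3, 10, 0, 1, 8, 7, 11, 4, 5]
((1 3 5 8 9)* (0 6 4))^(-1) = (0 4 6)(1 9 8 5 3)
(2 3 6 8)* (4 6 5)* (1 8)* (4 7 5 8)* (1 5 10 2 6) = (1 4)(2 3 8 6 5 7 10) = [0, 4, 3, 8, 1, 7, 5, 10, 6, 9, 2]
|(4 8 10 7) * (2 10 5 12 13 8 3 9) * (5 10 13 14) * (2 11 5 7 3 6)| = 13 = |(2 13 8 10 3 9 11 5 12 14 7 4 6)|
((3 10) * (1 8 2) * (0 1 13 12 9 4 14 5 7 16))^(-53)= ((0 1 8 2 13 12 9 4 14 5 7 16)(3 10))^(-53)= (0 4 8 5 13 16 9 1 14 2 7 12)(3 10)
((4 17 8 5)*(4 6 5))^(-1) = ((4 17 8)(5 6))^(-1) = (4 8 17)(5 6)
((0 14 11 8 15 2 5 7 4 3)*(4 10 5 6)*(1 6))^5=((0 14 11 8 15 2 1 6 4 3)(5 7 10))^5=(0 2)(1 14)(3 15)(4 8)(5 10 7)(6 11)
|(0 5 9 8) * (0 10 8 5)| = |(5 9)(8 10)| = 2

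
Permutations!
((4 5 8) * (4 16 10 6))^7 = ((4 5 8 16 10 6))^7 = (4 5 8 16 10 6)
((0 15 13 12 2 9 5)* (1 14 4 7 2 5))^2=((0 15 13 12 5)(1 14 4 7 2 9))^2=(0 13 5 15 12)(1 4 2)(7 9 14)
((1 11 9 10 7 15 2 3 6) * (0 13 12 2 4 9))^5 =(15)(0 6 12 11 3 13 1 2)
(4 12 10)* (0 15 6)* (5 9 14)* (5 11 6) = (0 15 5 9 14 11 6)(4 12 10) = [15, 1, 2, 3, 12, 9, 0, 7, 8, 14, 4, 6, 10, 13, 11, 5]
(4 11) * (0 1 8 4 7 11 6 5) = [1, 8, 2, 3, 6, 0, 5, 11, 4, 9, 10, 7] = (0 1 8 4 6 5)(7 11)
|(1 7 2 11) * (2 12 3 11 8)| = |(1 7 12 3 11)(2 8)| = 10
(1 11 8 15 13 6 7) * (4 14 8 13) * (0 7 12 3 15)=(0 7 1 11 13 6 12 3 15 4 14 8)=[7, 11, 2, 15, 14, 5, 12, 1, 0, 9, 10, 13, 3, 6, 8, 4]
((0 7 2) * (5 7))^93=(0 5 7 2)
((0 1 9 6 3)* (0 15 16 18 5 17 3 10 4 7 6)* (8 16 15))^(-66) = (18)(4 6)(7 10)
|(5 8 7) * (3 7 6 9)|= |(3 7 5 8 6 9)|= 6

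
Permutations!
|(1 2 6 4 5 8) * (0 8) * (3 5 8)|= 15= |(0 3 5)(1 2 6 4 8)|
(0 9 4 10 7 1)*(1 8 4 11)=(0 9 11 1)(4 10 7 8)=[9, 0, 2, 3, 10, 5, 6, 8, 4, 11, 7, 1]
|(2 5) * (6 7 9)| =6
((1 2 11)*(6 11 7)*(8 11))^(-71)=(1 2 7 6 8 11)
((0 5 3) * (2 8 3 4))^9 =(0 2)(3 4)(5 8)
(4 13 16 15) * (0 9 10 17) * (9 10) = [10, 1, 2, 3, 13, 5, 6, 7, 8, 9, 17, 11, 12, 16, 14, 4, 15, 0] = (0 10 17)(4 13 16 15)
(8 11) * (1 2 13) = (1 2 13)(8 11) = [0, 2, 13, 3, 4, 5, 6, 7, 11, 9, 10, 8, 12, 1]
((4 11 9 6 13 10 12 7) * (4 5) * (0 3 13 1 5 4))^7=(0 11 13 6 12 5 4 3 9 10 1 7)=((0 3 13 10 12 7 4 11 9 6 1 5))^7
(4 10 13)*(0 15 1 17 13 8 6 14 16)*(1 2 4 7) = [15, 17, 4, 3, 10, 5, 14, 1, 6, 9, 8, 11, 12, 7, 16, 2, 0, 13] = (0 15 2 4 10 8 6 14 16)(1 17 13 7)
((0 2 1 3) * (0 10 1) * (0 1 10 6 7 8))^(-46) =((10)(0 2 1 3 6 7 8))^(-46) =(10)(0 3 8 1 7 2 6)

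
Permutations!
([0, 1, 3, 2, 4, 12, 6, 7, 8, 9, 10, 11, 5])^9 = (2 3)(5 12)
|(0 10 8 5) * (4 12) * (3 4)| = |(0 10 8 5)(3 4 12)| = 12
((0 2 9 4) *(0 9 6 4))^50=((0 2 6 4 9))^50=(9)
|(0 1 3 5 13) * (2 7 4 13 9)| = |(0 1 3 5 9 2 7 4 13)| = 9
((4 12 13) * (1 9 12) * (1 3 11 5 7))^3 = (1 13 11)(3 7 12)(4 5 9)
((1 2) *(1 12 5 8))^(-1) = ((1 2 12 5 8))^(-1) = (1 8 5 12 2)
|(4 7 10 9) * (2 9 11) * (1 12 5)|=|(1 12 5)(2 9 4 7 10 11)|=6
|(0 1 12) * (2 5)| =6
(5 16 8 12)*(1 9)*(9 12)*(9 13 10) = (1 12 5 16 8 13 10 9) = [0, 12, 2, 3, 4, 16, 6, 7, 13, 1, 9, 11, 5, 10, 14, 15, 8]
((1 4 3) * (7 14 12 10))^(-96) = (14)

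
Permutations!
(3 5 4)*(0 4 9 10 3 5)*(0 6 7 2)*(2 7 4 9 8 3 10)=(10)(0 9 2)(3 6 4 5 8)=[9, 1, 0, 6, 5, 8, 4, 7, 3, 2, 10]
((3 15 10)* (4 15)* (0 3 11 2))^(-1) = (0 2 11 10 15 4 3)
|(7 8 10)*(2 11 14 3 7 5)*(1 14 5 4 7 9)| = |(1 14 3 9)(2 11 5)(4 7 8 10)| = 12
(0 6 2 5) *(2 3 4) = (0 6 3 4 2 5) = [6, 1, 5, 4, 2, 0, 3]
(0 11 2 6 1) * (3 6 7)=(0 11 2 7 3 6 1)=[11, 0, 7, 6, 4, 5, 1, 3, 8, 9, 10, 2]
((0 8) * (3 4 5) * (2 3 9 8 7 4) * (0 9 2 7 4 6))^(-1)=(0 6 7 3 2 5 4)(8 9)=((0 4 5 2 3 7 6)(8 9))^(-1)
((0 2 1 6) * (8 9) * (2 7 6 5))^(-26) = ((0 7 6)(1 5 2)(8 9))^(-26) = (9)(0 7 6)(1 5 2)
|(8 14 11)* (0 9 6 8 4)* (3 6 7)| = |(0 9 7 3 6 8 14 11 4)| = 9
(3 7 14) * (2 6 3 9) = (2 6 3 7 14 9) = [0, 1, 6, 7, 4, 5, 3, 14, 8, 2, 10, 11, 12, 13, 9]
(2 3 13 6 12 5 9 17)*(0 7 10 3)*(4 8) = [7, 1, 0, 13, 8, 9, 12, 10, 4, 17, 3, 11, 5, 6, 14, 15, 16, 2] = (0 7 10 3 13 6 12 5 9 17 2)(4 8)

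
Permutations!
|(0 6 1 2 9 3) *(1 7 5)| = 8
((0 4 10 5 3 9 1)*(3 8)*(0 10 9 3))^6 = (0 8 5 10 1 9 4)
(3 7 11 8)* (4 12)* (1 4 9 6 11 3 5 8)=(1 4 12 9 6 11)(3 7)(5 8)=[0, 4, 2, 7, 12, 8, 11, 3, 5, 6, 10, 1, 9]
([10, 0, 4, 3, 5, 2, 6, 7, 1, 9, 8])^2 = [8, 10, 5, 3, 2, 4, 6, 7, 0, 9, 1]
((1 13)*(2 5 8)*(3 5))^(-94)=((1 13)(2 3 5 8))^(-94)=(13)(2 5)(3 8)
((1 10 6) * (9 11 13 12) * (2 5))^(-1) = (1 6 10)(2 5)(9 12 13 11)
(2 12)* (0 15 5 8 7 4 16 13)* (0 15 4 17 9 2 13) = [4, 1, 12, 3, 16, 8, 6, 17, 7, 2, 10, 11, 13, 15, 14, 5, 0, 9] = (0 4 16)(2 12 13 15 5 8 7 17 9)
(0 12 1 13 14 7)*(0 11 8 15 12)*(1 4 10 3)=(1 13 14 7 11 8 15 12 4 10 3)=[0, 13, 2, 1, 10, 5, 6, 11, 15, 9, 3, 8, 4, 14, 7, 12]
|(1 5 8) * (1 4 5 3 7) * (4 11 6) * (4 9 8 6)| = |(1 3 7)(4 5 6 9 8 11)| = 6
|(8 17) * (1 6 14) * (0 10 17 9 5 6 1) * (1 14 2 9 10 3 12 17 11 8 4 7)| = |(0 3 12 17 4 7 1 14)(2 9 5 6)(8 10 11)| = 24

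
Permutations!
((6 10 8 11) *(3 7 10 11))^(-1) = ((3 7 10 8)(6 11))^(-1) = (3 8 10 7)(6 11)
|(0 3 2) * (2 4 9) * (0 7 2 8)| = 10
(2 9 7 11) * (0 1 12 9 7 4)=(0 1 12 9 4)(2 7 11)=[1, 12, 7, 3, 0, 5, 6, 11, 8, 4, 10, 2, 9]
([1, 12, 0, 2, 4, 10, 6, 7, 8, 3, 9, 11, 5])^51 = [5, 10, 12, 1, 4, 3, 6, 7, 8, 0, 2, 11, 9]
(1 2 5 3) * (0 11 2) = [11, 0, 5, 1, 4, 3, 6, 7, 8, 9, 10, 2] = (0 11 2 5 3 1)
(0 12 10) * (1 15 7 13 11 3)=(0 12 10)(1 15 7 13 11 3)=[12, 15, 2, 1, 4, 5, 6, 13, 8, 9, 0, 3, 10, 11, 14, 7]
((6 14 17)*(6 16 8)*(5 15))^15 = (17)(5 15)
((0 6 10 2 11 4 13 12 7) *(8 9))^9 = ((0 6 10 2 11 4 13 12 7)(8 9))^9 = (13)(8 9)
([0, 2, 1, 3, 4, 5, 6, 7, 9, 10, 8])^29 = [0, 2, 1, 3, 4, 5, 6, 7, 10, 8, 9]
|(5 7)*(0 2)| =2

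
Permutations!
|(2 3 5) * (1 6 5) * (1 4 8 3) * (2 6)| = |(1 2)(3 4 8)(5 6)| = 6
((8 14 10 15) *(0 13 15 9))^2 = (0 15 14 9 13 8 10)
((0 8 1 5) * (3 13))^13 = ((0 8 1 5)(3 13))^13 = (0 8 1 5)(3 13)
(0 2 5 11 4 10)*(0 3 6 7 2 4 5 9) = (0 4 10 3 6 7 2 9)(5 11) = [4, 1, 9, 6, 10, 11, 7, 2, 8, 0, 3, 5]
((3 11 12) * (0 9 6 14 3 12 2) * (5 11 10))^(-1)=((0 9 6 14 3 10 5 11 2))^(-1)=(0 2 11 5 10 3 14 6 9)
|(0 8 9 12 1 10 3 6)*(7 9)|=|(0 8 7 9 12 1 10 3 6)|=9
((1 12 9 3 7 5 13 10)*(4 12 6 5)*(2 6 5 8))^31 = (1 10 13 5)(2 6 8)(3 7 4 12 9)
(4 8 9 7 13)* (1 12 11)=(1 12 11)(4 8 9 7 13)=[0, 12, 2, 3, 8, 5, 6, 13, 9, 7, 10, 1, 11, 4]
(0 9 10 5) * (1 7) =(0 9 10 5)(1 7) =[9, 7, 2, 3, 4, 0, 6, 1, 8, 10, 5]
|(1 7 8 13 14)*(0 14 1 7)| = |(0 14 7 8 13 1)| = 6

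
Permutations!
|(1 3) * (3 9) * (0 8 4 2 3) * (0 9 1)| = 5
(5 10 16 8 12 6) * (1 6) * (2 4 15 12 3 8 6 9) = (1 9 2 4 15 12)(3 8)(5 10 16 6) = [0, 9, 4, 8, 15, 10, 5, 7, 3, 2, 16, 11, 1, 13, 14, 12, 6]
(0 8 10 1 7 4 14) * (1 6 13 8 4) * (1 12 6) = (0 4 14)(1 7 12 6 13 8 10) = [4, 7, 2, 3, 14, 5, 13, 12, 10, 9, 1, 11, 6, 8, 0]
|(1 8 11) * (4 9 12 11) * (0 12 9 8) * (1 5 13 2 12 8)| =20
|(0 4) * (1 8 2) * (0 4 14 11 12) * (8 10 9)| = 20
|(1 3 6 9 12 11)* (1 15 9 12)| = 7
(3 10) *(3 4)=(3 10 4)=[0, 1, 2, 10, 3, 5, 6, 7, 8, 9, 4]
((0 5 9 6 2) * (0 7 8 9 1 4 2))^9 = (9)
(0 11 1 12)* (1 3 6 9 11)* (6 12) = [1, 6, 2, 12, 4, 5, 9, 7, 8, 11, 10, 3, 0] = (0 1 6 9 11 3 12)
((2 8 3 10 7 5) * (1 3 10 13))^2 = (1 13 3)(2 10 5 8 7) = ((1 3 13)(2 8 10 7 5))^2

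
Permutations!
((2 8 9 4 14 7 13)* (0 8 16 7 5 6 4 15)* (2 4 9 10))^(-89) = (0 10 16 13 14 6 15 8 2 7 4 5 9)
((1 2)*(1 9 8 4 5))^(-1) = ((1 2 9 8 4 5))^(-1) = (1 5 4 8 9 2)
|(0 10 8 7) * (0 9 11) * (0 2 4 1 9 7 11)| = 8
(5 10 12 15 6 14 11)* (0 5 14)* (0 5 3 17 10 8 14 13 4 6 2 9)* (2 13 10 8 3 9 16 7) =(0 9)(2 16 7)(3 17 8 14 11 10 12 15 13 4 6 5) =[9, 1, 16, 17, 6, 3, 5, 2, 14, 0, 12, 10, 15, 4, 11, 13, 7, 8]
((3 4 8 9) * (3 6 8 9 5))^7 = (3 4 9 6 8 5)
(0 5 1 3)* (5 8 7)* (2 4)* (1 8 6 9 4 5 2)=[6, 3, 5, 0, 1, 8, 9, 2, 7, 4]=(0 6 9 4 1 3)(2 5 8 7)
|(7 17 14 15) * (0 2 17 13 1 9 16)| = 10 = |(0 2 17 14 15 7 13 1 9 16)|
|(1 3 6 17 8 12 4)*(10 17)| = |(1 3 6 10 17 8 12 4)| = 8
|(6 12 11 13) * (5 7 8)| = |(5 7 8)(6 12 11 13)| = 12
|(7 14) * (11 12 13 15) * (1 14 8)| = 4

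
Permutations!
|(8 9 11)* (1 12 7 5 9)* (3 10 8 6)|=10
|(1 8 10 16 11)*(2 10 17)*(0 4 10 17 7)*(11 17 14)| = |(0 4 10 16 17 2 14 11 1 8 7)| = 11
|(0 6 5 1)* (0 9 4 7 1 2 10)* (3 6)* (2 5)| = |(0 3 6 2 10)(1 9 4 7)| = 20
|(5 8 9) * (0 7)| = 6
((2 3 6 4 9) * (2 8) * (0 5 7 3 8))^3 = (0 3 9 7 4 5 6)(2 8)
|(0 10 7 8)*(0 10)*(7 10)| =|(10)(7 8)| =2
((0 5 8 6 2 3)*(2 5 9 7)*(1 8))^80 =((0 9 7 2 3)(1 8 6 5))^80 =(9)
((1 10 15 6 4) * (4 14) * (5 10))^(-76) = (1 5 10 15 6 14 4)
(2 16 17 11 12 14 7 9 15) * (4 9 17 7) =(2 16 7 17 11 12 14 4 9 15) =[0, 1, 16, 3, 9, 5, 6, 17, 8, 15, 10, 12, 14, 13, 4, 2, 7, 11]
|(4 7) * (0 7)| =|(0 7 4)| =3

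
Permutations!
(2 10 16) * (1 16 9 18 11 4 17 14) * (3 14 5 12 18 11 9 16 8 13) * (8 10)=(1 10 16 2 8 13 3 14)(4 17 5 12 18 9 11)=[0, 10, 8, 14, 17, 12, 6, 7, 13, 11, 16, 4, 18, 3, 1, 15, 2, 5, 9]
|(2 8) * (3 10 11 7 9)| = 10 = |(2 8)(3 10 11 7 9)|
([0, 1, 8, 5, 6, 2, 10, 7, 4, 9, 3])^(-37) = (2 3 6 8 5 10 4)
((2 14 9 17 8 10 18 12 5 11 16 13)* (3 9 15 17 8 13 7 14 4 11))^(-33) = (2 16 15)(3 8 18 5 9 10 12)(4 7 17)(11 14 13)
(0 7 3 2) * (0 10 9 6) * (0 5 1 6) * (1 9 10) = (10)(0 7 3 2 1 6 5 9) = [7, 6, 1, 2, 4, 9, 5, 3, 8, 0, 10]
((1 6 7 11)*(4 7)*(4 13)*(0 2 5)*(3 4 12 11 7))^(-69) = ((0 2 5)(1 6 13 12 11)(3 4))^(-69) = (1 6 13 12 11)(3 4)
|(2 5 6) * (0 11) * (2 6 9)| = |(0 11)(2 5 9)| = 6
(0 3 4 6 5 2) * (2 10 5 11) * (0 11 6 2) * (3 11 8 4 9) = (0 11)(2 8 4)(3 9)(5 10) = [11, 1, 8, 9, 2, 10, 6, 7, 4, 3, 5, 0]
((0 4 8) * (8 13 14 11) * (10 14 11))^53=((0 4 13 11 8)(10 14))^53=(0 11 4 8 13)(10 14)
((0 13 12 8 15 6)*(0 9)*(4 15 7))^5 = (0 4 13 15 12 6 8 9 7)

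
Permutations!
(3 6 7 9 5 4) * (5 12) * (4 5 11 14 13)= (3 6 7 9 12 11 14 13 4)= [0, 1, 2, 6, 3, 5, 7, 9, 8, 12, 10, 14, 11, 4, 13]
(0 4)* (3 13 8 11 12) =(0 4)(3 13 8 11 12) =[4, 1, 2, 13, 0, 5, 6, 7, 11, 9, 10, 12, 3, 8]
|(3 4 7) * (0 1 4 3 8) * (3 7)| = 6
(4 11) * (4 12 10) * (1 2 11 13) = (1 2 11 12 10 4 13) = [0, 2, 11, 3, 13, 5, 6, 7, 8, 9, 4, 12, 10, 1]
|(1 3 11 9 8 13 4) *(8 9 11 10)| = 6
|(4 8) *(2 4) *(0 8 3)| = |(0 8 2 4 3)| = 5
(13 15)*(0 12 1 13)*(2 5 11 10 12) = (0 2 5 11 10 12 1 13 15) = [2, 13, 5, 3, 4, 11, 6, 7, 8, 9, 12, 10, 1, 15, 14, 0]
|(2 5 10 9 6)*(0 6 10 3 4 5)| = |(0 6 2)(3 4 5)(9 10)| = 6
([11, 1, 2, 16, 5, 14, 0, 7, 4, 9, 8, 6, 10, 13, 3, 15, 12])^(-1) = (0 6 11)(3 14 5 4 8 10 12 16)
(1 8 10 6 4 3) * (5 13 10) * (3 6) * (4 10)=[0, 8, 2, 1, 6, 13, 10, 7, 5, 9, 3, 11, 12, 4]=(1 8 5 13 4 6 10 3)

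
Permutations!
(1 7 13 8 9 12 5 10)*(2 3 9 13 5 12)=[0, 7, 3, 9, 4, 10, 6, 5, 13, 2, 1, 11, 12, 8]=(1 7 5 10)(2 3 9)(8 13)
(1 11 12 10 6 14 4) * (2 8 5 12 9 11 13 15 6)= (1 13 15 6 14 4)(2 8 5 12 10)(9 11)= [0, 13, 8, 3, 1, 12, 14, 7, 5, 11, 2, 9, 10, 15, 4, 6]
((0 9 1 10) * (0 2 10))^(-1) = (0 1 9)(2 10)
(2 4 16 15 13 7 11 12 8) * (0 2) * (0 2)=(2 4 16 15 13 7 11 12 8)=[0, 1, 4, 3, 16, 5, 6, 11, 2, 9, 10, 12, 8, 7, 14, 13, 15]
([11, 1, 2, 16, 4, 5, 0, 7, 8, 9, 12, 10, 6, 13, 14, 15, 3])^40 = [0, 1, 2, 3, 4, 5, 6, 7, 8, 9, 10, 11, 12, 13, 14, 15, 16]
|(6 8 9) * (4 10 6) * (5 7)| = 10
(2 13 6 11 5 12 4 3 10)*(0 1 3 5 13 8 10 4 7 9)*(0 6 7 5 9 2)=(0 1 3 4 9 6 11 13 7 2 8 10)(5 12)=[1, 3, 8, 4, 9, 12, 11, 2, 10, 6, 0, 13, 5, 7]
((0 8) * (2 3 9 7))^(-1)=(0 8)(2 7 9 3)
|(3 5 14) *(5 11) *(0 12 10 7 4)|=20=|(0 12 10 7 4)(3 11 5 14)|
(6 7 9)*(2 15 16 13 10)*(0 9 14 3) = (0 9 6 7 14 3)(2 15 16 13 10) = [9, 1, 15, 0, 4, 5, 7, 14, 8, 6, 2, 11, 12, 10, 3, 16, 13]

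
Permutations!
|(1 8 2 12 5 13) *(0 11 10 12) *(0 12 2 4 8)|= |(0 11 10 2 12 5 13 1)(4 8)|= 8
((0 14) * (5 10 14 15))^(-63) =(0 5 14 15 10)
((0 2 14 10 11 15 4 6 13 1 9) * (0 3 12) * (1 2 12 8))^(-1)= (0 12)(1 8 3 9)(2 13 6 4 15 11 10 14)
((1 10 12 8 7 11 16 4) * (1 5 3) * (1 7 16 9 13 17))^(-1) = ((1 10 12 8 16 4 5 3 7 11 9 13 17))^(-1) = (1 17 13 9 11 7 3 5 4 16 8 12 10)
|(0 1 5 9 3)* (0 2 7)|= |(0 1 5 9 3 2 7)|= 7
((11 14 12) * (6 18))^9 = ((6 18)(11 14 12))^9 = (6 18)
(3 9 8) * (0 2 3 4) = (0 2 3 9 8 4) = [2, 1, 3, 9, 0, 5, 6, 7, 4, 8]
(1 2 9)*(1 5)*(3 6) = (1 2 9 5)(3 6) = [0, 2, 9, 6, 4, 1, 3, 7, 8, 5]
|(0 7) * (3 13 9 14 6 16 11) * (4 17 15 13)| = |(0 7)(3 4 17 15 13 9 14 6 16 11)| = 10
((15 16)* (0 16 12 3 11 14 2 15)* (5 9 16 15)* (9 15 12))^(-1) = (0 16 9 15 5 2 14 11 3 12)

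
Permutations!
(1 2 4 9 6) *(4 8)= [0, 2, 8, 3, 9, 5, 1, 7, 4, 6]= (1 2 8 4 9 6)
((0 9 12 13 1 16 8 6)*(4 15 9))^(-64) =(0 1 15 8 12)(4 16 9 6 13)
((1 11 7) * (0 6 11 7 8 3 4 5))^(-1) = ((0 6 11 8 3 4 5)(1 7))^(-1) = (0 5 4 3 8 11 6)(1 7)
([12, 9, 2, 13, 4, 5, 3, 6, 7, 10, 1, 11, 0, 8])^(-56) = [0, 9, 2, 6, 4, 5, 7, 8, 13, 10, 1, 11, 12, 3]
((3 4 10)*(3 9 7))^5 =(10)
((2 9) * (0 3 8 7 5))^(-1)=((0 3 8 7 5)(2 9))^(-1)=(0 5 7 8 3)(2 9)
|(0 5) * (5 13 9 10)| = 5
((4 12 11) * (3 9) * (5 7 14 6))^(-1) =(3 9)(4 11 12)(5 6 14 7) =((3 9)(4 12 11)(5 7 14 6))^(-1)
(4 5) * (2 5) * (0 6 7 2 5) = (0 6 7 2)(4 5) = [6, 1, 0, 3, 5, 4, 7, 2]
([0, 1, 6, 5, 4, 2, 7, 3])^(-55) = (7)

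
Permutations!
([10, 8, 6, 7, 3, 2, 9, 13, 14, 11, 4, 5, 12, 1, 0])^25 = [8, 7, 2, 10, 0, 5, 6, 4, 13, 9, 14, 11, 12, 3, 1]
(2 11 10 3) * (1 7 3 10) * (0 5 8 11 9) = [5, 7, 9, 2, 4, 8, 6, 3, 11, 0, 10, 1] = (0 5 8 11 1 7 3 2 9)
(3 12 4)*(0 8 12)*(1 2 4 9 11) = (0 8 12 9 11 1 2 4 3) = [8, 2, 4, 0, 3, 5, 6, 7, 12, 11, 10, 1, 9]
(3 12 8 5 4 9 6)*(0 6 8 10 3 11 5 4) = (0 6 11 5)(3 12 10)(4 9 8) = [6, 1, 2, 12, 9, 0, 11, 7, 4, 8, 3, 5, 10]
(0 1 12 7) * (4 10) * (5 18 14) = (0 1 12 7)(4 10)(5 18 14) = [1, 12, 2, 3, 10, 18, 6, 0, 8, 9, 4, 11, 7, 13, 5, 15, 16, 17, 14]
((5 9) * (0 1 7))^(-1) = ((0 1 7)(5 9))^(-1) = (0 7 1)(5 9)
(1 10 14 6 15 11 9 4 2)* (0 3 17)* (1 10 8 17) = [3, 8, 10, 1, 2, 5, 15, 7, 17, 4, 14, 9, 12, 13, 6, 11, 16, 0] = (0 3 1 8 17)(2 10 14 6 15 11 9 4)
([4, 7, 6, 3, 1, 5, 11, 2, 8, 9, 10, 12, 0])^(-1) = (0 12 11 6 2 7 1 4)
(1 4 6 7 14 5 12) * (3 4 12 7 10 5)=[0, 12, 2, 4, 6, 7, 10, 14, 8, 9, 5, 11, 1, 13, 3]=(1 12)(3 4 6 10 5 7 14)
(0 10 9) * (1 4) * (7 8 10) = (0 7 8 10 9)(1 4) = [7, 4, 2, 3, 1, 5, 6, 8, 10, 0, 9]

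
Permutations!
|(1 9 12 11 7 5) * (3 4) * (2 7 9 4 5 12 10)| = |(1 4 3 5)(2 7 12 11 9 10)| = 12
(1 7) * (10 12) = (1 7)(10 12) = [0, 7, 2, 3, 4, 5, 6, 1, 8, 9, 12, 11, 10]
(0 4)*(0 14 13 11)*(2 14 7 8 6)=(0 4 7 8 6 2 14 13 11)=[4, 1, 14, 3, 7, 5, 2, 8, 6, 9, 10, 0, 12, 11, 13]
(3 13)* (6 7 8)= (3 13)(6 7 8)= [0, 1, 2, 13, 4, 5, 7, 8, 6, 9, 10, 11, 12, 3]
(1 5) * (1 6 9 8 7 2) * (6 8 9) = (9)(1 5 8 7 2) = [0, 5, 1, 3, 4, 8, 6, 2, 7, 9]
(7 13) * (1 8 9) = (1 8 9)(7 13) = [0, 8, 2, 3, 4, 5, 6, 13, 9, 1, 10, 11, 12, 7]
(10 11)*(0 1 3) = (0 1 3)(10 11) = [1, 3, 2, 0, 4, 5, 6, 7, 8, 9, 11, 10]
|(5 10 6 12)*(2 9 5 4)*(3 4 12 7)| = |(12)(2 9 5 10 6 7 3 4)| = 8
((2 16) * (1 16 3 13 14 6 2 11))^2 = (1 11 16)(2 13 6 3 14)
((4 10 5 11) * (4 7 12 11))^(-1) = (4 5 10)(7 11 12)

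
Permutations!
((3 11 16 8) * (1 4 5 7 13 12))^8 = (16)(1 5 13)(4 7 12)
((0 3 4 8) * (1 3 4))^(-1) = ((0 4 8)(1 3))^(-1) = (0 8 4)(1 3)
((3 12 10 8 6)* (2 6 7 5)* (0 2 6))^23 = ((0 2)(3 12 10 8 7 5 6))^23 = (0 2)(3 10 7 6 12 8 5)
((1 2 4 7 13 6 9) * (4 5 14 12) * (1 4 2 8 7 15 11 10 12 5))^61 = (1 8 7 13 6 9 4 15 11 10 12 2)(5 14)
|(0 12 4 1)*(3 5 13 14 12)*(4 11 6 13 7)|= |(0 3 5 7 4 1)(6 13 14 12 11)|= 30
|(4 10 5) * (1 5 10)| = 3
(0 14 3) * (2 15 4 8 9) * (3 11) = (0 14 11 3)(2 15 4 8 9) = [14, 1, 15, 0, 8, 5, 6, 7, 9, 2, 10, 3, 12, 13, 11, 4]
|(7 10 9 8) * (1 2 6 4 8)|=8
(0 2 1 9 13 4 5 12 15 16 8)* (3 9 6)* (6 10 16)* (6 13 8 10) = (0 2 1 6 3 9 8)(4 5 12 15 13)(10 16) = [2, 6, 1, 9, 5, 12, 3, 7, 0, 8, 16, 11, 15, 4, 14, 13, 10]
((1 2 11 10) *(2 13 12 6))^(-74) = (1 6 10 12 11 13 2)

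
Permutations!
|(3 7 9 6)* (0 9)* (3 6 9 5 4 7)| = 4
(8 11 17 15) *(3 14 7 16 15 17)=(17)(3 14 7 16 15 8 11)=[0, 1, 2, 14, 4, 5, 6, 16, 11, 9, 10, 3, 12, 13, 7, 8, 15, 17]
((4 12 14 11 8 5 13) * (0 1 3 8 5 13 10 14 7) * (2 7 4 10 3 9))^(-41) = (0 7 2 9 1)(3 8 13 10 14 11 5)(4 12)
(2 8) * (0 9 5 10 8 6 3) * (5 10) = [9, 1, 6, 0, 4, 5, 3, 7, 2, 10, 8] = (0 9 10 8 2 6 3)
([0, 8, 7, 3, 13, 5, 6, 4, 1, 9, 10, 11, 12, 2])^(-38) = [0, 1, 4, 3, 2, 5, 6, 13, 8, 9, 10, 11, 12, 7]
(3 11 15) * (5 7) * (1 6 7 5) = (1 6 7)(3 11 15) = [0, 6, 2, 11, 4, 5, 7, 1, 8, 9, 10, 15, 12, 13, 14, 3]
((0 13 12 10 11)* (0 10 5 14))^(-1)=((0 13 12 5 14)(10 11))^(-1)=(0 14 5 12 13)(10 11)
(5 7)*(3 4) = (3 4)(5 7) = [0, 1, 2, 4, 3, 7, 6, 5]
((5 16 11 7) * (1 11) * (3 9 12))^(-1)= (1 16 5 7 11)(3 12 9)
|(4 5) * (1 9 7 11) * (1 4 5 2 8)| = 7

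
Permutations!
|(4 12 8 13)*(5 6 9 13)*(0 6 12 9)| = 6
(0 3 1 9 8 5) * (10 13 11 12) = (0 3 1 9 8 5)(10 13 11 12) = [3, 9, 2, 1, 4, 0, 6, 7, 5, 8, 13, 12, 10, 11]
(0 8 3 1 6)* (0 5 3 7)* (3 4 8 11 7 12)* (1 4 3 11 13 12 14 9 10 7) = [13, 6, 2, 4, 8, 3, 5, 0, 14, 10, 7, 1, 11, 12, 9] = (0 13 12 11 1 6 5 3 4 8 14 9 10 7)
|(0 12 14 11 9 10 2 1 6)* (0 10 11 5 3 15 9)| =|(0 12 14 5 3 15 9 11)(1 6 10 2)| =8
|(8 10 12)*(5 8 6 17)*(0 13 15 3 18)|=|(0 13 15 3 18)(5 8 10 12 6 17)|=30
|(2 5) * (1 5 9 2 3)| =6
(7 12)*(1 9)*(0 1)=(0 1 9)(7 12)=[1, 9, 2, 3, 4, 5, 6, 12, 8, 0, 10, 11, 7]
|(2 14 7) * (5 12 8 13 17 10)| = 6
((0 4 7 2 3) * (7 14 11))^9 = ((0 4 14 11 7 2 3))^9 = (0 14 7 3 4 11 2)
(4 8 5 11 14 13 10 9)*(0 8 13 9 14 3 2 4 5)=(0 8)(2 4 13 10 14 9 5 11 3)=[8, 1, 4, 2, 13, 11, 6, 7, 0, 5, 14, 3, 12, 10, 9]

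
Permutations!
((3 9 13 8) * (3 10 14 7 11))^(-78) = ((3 9 13 8 10 14 7 11))^(-78) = (3 13 10 7)(8 14 11 9)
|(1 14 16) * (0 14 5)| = |(0 14 16 1 5)| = 5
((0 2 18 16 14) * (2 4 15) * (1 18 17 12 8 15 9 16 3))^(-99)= ((0 4 9 16 14)(1 18 3)(2 17 12 8 15))^(-99)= (18)(0 4 9 16 14)(2 17 12 8 15)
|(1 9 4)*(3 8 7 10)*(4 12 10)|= 8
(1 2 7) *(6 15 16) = (1 2 7)(6 15 16) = [0, 2, 7, 3, 4, 5, 15, 1, 8, 9, 10, 11, 12, 13, 14, 16, 6]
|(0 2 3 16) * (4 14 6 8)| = 4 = |(0 2 3 16)(4 14 6 8)|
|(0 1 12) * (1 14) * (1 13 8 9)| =|(0 14 13 8 9 1 12)| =7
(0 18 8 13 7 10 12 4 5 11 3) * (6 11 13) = (0 18 8 6 11 3)(4 5 13 7 10 12) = [18, 1, 2, 0, 5, 13, 11, 10, 6, 9, 12, 3, 4, 7, 14, 15, 16, 17, 8]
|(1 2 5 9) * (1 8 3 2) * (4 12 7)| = |(2 5 9 8 3)(4 12 7)| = 15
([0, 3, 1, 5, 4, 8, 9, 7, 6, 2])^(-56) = (9)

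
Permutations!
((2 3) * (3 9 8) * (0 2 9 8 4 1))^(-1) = ((0 2 8 3 9 4 1))^(-1) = (0 1 4 9 3 8 2)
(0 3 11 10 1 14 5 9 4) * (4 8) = (0 3 11 10 1 14 5 9 8 4) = [3, 14, 2, 11, 0, 9, 6, 7, 4, 8, 1, 10, 12, 13, 5]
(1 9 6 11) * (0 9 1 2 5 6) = (0 9)(2 5 6 11) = [9, 1, 5, 3, 4, 6, 11, 7, 8, 0, 10, 2]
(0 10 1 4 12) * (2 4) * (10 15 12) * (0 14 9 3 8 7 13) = (0 15 12 14 9 3 8 7 13)(1 2 4 10) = [15, 2, 4, 8, 10, 5, 6, 13, 7, 3, 1, 11, 14, 0, 9, 12]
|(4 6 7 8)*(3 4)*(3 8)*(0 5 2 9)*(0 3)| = 8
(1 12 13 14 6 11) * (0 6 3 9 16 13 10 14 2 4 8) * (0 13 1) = (0 6 11)(1 12 10 14 3 9 16)(2 4 8 13) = [6, 12, 4, 9, 8, 5, 11, 7, 13, 16, 14, 0, 10, 2, 3, 15, 1]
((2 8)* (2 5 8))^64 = ((5 8))^64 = (8)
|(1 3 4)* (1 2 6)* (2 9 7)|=7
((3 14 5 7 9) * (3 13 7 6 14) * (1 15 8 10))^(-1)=(1 10 8 15)(5 14 6)(7 13 9)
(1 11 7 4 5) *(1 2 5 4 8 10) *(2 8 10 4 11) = (1 2 5 8 4 11 7 10) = [0, 2, 5, 3, 11, 8, 6, 10, 4, 9, 1, 7]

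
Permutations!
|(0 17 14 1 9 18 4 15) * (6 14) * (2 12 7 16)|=36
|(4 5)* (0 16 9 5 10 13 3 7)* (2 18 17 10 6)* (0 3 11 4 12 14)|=|(0 16 9 5 12 14)(2 18 17 10 13 11 4 6)(3 7)|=24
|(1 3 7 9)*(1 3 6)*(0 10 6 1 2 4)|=|(0 10 6 2 4)(3 7 9)|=15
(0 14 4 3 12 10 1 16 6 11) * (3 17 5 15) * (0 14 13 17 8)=[13, 16, 2, 12, 8, 15, 11, 7, 0, 9, 1, 14, 10, 17, 4, 3, 6, 5]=(0 13 17 5 15 3 12 10 1 16 6 11 14 4 8)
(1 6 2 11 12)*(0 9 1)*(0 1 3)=(0 9 3)(1 6 2 11 12)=[9, 6, 11, 0, 4, 5, 2, 7, 8, 3, 10, 12, 1]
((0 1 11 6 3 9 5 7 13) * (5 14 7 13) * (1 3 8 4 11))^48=((0 3 9 14 7 5 13)(4 11 6 8))^48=(0 13 5 7 14 9 3)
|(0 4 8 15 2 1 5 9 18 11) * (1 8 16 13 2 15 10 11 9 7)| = 24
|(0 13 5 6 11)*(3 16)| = 10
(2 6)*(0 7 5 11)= [7, 1, 6, 3, 4, 11, 2, 5, 8, 9, 10, 0]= (0 7 5 11)(2 6)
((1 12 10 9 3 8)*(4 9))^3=(1 4 8 10 3 12 9)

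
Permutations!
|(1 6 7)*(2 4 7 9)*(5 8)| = 6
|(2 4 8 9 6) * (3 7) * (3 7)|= |(2 4 8 9 6)|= 5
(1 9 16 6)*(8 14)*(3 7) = (1 9 16 6)(3 7)(8 14) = [0, 9, 2, 7, 4, 5, 1, 3, 14, 16, 10, 11, 12, 13, 8, 15, 6]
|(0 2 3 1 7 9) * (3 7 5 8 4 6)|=12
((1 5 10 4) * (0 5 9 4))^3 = ((0 5 10)(1 9 4))^3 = (10)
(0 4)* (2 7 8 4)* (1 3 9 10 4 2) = (0 1 3 9 10 4)(2 7 8) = [1, 3, 7, 9, 0, 5, 6, 8, 2, 10, 4]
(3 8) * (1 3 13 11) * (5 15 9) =[0, 3, 2, 8, 4, 15, 6, 7, 13, 5, 10, 1, 12, 11, 14, 9] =(1 3 8 13 11)(5 15 9)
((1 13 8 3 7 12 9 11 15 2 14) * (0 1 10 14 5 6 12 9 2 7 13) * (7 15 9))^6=((15)(0 1)(2 5 6 12)(3 13 8)(9 11)(10 14))^6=(15)(2 6)(5 12)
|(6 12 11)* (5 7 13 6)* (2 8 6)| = 8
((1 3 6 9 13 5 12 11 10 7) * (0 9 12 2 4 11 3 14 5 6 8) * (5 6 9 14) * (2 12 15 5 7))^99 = (0 15 3 14 5 8 6 12)(1 7)(2 10 11 4)(9 13)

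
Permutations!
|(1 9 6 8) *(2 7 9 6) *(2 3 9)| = 6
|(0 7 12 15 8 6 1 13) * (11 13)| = 9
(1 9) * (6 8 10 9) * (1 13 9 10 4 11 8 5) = (1 6 5)(4 11 8)(9 13) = [0, 6, 2, 3, 11, 1, 5, 7, 4, 13, 10, 8, 12, 9]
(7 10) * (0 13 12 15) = (0 13 12 15)(7 10) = [13, 1, 2, 3, 4, 5, 6, 10, 8, 9, 7, 11, 15, 12, 14, 0]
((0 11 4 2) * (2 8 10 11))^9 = (0 2)(4 8 10 11)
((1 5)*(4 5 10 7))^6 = (1 10 7 4 5)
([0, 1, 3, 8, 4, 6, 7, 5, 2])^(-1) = (2 8 3)(5 7 6)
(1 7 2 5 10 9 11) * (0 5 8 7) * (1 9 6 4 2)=[5, 0, 8, 3, 2, 10, 4, 1, 7, 11, 6, 9]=(0 5 10 6 4 2 8 7 1)(9 11)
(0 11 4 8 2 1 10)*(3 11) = [3, 10, 1, 11, 8, 5, 6, 7, 2, 9, 0, 4] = (0 3 11 4 8 2 1 10)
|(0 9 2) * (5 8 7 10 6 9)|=8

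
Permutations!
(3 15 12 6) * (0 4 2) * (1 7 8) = (0 4 2)(1 7 8)(3 15 12 6) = [4, 7, 0, 15, 2, 5, 3, 8, 1, 9, 10, 11, 6, 13, 14, 12]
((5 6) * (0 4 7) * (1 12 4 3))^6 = ((0 3 1 12 4 7)(5 6))^6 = (12)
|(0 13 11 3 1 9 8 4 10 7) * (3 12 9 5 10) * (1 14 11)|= 42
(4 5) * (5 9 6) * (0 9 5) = (0 9 6)(4 5) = [9, 1, 2, 3, 5, 4, 0, 7, 8, 6]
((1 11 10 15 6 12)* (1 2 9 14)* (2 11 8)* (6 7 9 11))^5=((1 8 2 11 10 15 7 9 14)(6 12))^5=(1 15 8 7 2 9 11 14 10)(6 12)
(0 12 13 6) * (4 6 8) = [12, 1, 2, 3, 6, 5, 0, 7, 4, 9, 10, 11, 13, 8] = (0 12 13 8 4 6)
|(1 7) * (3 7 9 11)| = |(1 9 11 3 7)| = 5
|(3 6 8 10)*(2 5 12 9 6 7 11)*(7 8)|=21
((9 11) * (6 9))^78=(11)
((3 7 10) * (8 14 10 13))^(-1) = (3 10 14 8 13 7)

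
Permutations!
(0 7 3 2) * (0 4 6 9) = (0 7 3 2 4 6 9) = [7, 1, 4, 2, 6, 5, 9, 3, 8, 0]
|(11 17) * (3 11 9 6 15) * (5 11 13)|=8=|(3 13 5 11 17 9 6 15)|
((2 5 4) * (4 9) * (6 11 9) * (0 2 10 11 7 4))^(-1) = ((0 2 5 6 7 4 10 11 9))^(-1) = (0 9 11 10 4 7 6 5 2)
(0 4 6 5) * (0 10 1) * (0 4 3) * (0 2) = (0 3 2)(1 4 6 5 10) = [3, 4, 0, 2, 6, 10, 5, 7, 8, 9, 1]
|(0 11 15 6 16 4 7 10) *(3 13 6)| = |(0 11 15 3 13 6 16 4 7 10)| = 10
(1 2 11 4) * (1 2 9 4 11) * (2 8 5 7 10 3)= [0, 9, 1, 2, 8, 7, 6, 10, 5, 4, 3, 11]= (11)(1 9 4 8 5 7 10 3 2)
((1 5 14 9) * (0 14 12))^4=((0 14 9 1 5 12))^4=(0 5 9)(1 14 12)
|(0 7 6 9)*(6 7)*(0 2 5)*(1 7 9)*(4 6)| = 8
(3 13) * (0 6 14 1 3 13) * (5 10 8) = (0 6 14 1 3)(5 10 8) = [6, 3, 2, 0, 4, 10, 14, 7, 5, 9, 8, 11, 12, 13, 1]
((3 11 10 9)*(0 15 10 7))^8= (0 15 10 9 3 11 7)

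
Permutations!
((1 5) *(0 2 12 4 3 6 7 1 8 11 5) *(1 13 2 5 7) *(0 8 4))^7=((0 5 4 3 6 1 8 11 7 13 2 12))^7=(0 11 4 13 6 12 8 5 7 3 2 1)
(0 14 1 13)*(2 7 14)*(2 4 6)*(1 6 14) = (0 4 14 6 2 7 1 13) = [4, 13, 7, 3, 14, 5, 2, 1, 8, 9, 10, 11, 12, 0, 6]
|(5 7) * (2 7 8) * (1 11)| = |(1 11)(2 7 5 8)| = 4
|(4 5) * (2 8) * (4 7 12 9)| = |(2 8)(4 5 7 12 9)| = 10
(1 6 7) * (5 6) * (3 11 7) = (1 5 6 3 11 7) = [0, 5, 2, 11, 4, 6, 3, 1, 8, 9, 10, 7]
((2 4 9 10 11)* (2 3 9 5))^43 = ((2 4 5)(3 9 10 11))^43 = (2 4 5)(3 11 10 9)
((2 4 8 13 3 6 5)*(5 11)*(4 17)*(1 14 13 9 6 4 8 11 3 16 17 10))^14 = ((1 14 13 16 17 8 9 6 3 4 11 5 2 10))^14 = (17)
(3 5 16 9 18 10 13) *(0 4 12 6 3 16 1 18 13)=(0 4 12 6 3 5 1 18 10)(9 13 16)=[4, 18, 2, 5, 12, 1, 3, 7, 8, 13, 0, 11, 6, 16, 14, 15, 9, 17, 10]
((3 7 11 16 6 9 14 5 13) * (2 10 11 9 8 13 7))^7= (2 3 13 8 6 16 11 10)(5 14 9 7)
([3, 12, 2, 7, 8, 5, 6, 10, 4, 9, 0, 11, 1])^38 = (12)(0 7)(3 10)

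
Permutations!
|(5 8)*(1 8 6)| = |(1 8 5 6)| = 4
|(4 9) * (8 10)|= |(4 9)(8 10)|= 2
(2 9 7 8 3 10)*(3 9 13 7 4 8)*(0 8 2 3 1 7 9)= (0 8)(1 7)(2 13 9 4)(3 10)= [8, 7, 13, 10, 2, 5, 6, 1, 0, 4, 3, 11, 12, 9]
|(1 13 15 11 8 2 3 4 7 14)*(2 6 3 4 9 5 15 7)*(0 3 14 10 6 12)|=24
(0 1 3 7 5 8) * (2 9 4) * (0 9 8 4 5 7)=(0 1 3)(2 8 9 5 4)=[1, 3, 8, 0, 2, 4, 6, 7, 9, 5]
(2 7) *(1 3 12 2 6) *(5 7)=(1 3 12 2 5 7 6)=[0, 3, 5, 12, 4, 7, 1, 6, 8, 9, 10, 11, 2]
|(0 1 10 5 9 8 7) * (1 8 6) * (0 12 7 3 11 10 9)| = 6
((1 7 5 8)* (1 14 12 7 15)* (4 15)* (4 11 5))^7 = (1 4 12 8 11 15 7 14 5)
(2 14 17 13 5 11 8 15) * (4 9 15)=(2 14 17 13 5 11 8 4 9 15)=[0, 1, 14, 3, 9, 11, 6, 7, 4, 15, 10, 8, 12, 5, 17, 2, 16, 13]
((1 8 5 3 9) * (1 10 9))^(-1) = (1 3 5 8)(9 10) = ((1 8 5 3)(9 10))^(-1)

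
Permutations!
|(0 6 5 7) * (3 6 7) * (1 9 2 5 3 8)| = |(0 7)(1 9 2 5 8)(3 6)| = 10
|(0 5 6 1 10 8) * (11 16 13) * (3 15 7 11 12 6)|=|(0 5 3 15 7 11 16 13 12 6 1 10 8)|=13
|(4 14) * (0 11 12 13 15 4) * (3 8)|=14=|(0 11 12 13 15 4 14)(3 8)|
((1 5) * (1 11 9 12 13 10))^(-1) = (1 10 13 12 9 11 5) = ((1 5 11 9 12 13 10))^(-1)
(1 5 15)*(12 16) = [0, 5, 2, 3, 4, 15, 6, 7, 8, 9, 10, 11, 16, 13, 14, 1, 12] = (1 5 15)(12 16)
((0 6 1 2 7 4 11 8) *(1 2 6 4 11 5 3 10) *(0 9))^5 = (0 1 8 3 7 4 6 9 10 11 5 2)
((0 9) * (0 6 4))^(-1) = (0 4 6 9)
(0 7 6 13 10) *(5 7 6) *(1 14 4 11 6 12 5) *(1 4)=(0 12 5 7 4 11 6 13 10)(1 14)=[12, 14, 2, 3, 11, 7, 13, 4, 8, 9, 0, 6, 5, 10, 1]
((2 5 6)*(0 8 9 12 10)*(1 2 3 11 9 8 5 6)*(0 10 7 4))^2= (0 1 6 11 12 4 5 2 3 9 7)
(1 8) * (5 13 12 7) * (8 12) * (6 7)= (1 12 6 7 5 13 8)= [0, 12, 2, 3, 4, 13, 7, 5, 1, 9, 10, 11, 6, 8]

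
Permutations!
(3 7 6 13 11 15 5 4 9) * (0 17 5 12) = (0 17 5 4 9 3 7 6 13 11 15 12) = [17, 1, 2, 7, 9, 4, 13, 6, 8, 3, 10, 15, 0, 11, 14, 12, 16, 5]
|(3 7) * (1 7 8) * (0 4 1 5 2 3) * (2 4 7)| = |(0 7)(1 2 3 8 5 4)| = 6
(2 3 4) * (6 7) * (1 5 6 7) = (7)(1 5 6)(2 3 4) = [0, 5, 3, 4, 2, 6, 1, 7]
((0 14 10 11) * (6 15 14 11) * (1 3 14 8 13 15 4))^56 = (1 14 6)(3 10 4)(8 15 13)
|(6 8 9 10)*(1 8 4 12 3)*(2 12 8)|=|(1 2 12 3)(4 8 9 10 6)|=20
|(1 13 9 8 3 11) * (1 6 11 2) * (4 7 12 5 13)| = 10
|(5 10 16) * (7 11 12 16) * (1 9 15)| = |(1 9 15)(5 10 7 11 12 16)| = 6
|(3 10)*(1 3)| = 3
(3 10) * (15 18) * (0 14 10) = (0 14 10 3)(15 18) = [14, 1, 2, 0, 4, 5, 6, 7, 8, 9, 3, 11, 12, 13, 10, 18, 16, 17, 15]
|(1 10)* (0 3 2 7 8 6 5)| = |(0 3 2 7 8 6 5)(1 10)| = 14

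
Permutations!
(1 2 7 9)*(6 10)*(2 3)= [0, 3, 7, 2, 4, 5, 10, 9, 8, 1, 6]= (1 3 2 7 9)(6 10)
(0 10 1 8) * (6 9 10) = (0 6 9 10 1 8) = [6, 8, 2, 3, 4, 5, 9, 7, 0, 10, 1]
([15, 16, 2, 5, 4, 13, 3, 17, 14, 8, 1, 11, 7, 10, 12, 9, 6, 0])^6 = [7, 10, 2, 6, 4, 3, 16, 14, 15, 0, 13, 11, 8, 5, 9, 17, 1, 12]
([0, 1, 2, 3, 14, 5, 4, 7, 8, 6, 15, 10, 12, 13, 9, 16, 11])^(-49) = (4 6 9 14)(10 11 16 15)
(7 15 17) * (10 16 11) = [0, 1, 2, 3, 4, 5, 6, 15, 8, 9, 16, 10, 12, 13, 14, 17, 11, 7] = (7 15 17)(10 16 11)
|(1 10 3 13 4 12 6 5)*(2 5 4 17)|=21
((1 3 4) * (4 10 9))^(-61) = ((1 3 10 9 4))^(-61) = (1 4 9 10 3)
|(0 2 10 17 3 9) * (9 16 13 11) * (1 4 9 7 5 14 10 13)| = 14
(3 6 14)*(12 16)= (3 6 14)(12 16)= [0, 1, 2, 6, 4, 5, 14, 7, 8, 9, 10, 11, 16, 13, 3, 15, 12]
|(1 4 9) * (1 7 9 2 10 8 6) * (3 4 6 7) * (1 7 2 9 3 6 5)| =30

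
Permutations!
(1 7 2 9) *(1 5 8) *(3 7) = (1 3 7 2 9 5 8) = [0, 3, 9, 7, 4, 8, 6, 2, 1, 5]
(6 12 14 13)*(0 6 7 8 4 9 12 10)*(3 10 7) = [6, 1, 2, 10, 9, 5, 7, 8, 4, 12, 0, 11, 14, 3, 13] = (0 6 7 8 4 9 12 14 13 3 10)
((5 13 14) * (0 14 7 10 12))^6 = ((0 14 5 13 7 10 12))^6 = (0 12 10 7 13 5 14)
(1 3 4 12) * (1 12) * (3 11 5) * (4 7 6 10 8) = [0, 11, 2, 7, 1, 3, 10, 6, 4, 9, 8, 5, 12] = (12)(1 11 5 3 7 6 10 8 4)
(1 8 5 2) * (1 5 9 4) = (1 8 9 4)(2 5) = [0, 8, 5, 3, 1, 2, 6, 7, 9, 4]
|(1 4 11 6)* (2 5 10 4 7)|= 8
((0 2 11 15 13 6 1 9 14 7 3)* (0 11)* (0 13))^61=((0 2 13 6 1 9 14 7 3 11 15))^61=(0 14 2 7 13 3 6 11 1 15 9)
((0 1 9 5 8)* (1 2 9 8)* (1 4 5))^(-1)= (0 8 1 9 2)(4 5)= ((0 2 9 1 8)(4 5))^(-1)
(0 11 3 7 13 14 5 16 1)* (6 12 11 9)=[9, 0, 2, 7, 4, 16, 12, 13, 8, 6, 10, 3, 11, 14, 5, 15, 1]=(0 9 6 12 11 3 7 13 14 5 16 1)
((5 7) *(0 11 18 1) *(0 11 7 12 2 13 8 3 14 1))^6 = (0 8)(1 12)(2 11)(3 7)(5 14)(13 18)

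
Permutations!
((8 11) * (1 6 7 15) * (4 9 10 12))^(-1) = ((1 6 7 15)(4 9 10 12)(8 11))^(-1) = (1 15 7 6)(4 12 10 9)(8 11)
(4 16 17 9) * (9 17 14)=(17)(4 16 14 9)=[0, 1, 2, 3, 16, 5, 6, 7, 8, 4, 10, 11, 12, 13, 9, 15, 14, 17]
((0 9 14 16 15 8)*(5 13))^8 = ((0 9 14 16 15 8)(5 13))^8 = (0 14 15)(8 9 16)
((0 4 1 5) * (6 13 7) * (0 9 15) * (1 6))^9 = ((0 4 6 13 7 1 5 9 15))^9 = (15)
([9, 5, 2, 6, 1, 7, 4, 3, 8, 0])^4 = [0, 6, 2, 5, 3, 4, 7, 1, 8, 9]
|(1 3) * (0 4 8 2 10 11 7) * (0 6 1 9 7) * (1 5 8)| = 12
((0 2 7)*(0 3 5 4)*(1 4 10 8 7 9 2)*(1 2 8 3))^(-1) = (0 4 1 7 8 9 2)(3 10 5)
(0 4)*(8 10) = (0 4)(8 10) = [4, 1, 2, 3, 0, 5, 6, 7, 10, 9, 8]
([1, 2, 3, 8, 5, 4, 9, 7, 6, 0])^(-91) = (9)(4 5)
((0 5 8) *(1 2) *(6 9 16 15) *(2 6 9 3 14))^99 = (16)(1 2 14 3 6) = ((0 5 8)(1 6 3 14 2)(9 16 15))^99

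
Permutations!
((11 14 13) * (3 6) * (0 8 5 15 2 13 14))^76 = ((0 8 5 15 2 13 11)(3 6))^76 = (0 11 13 2 15 5 8)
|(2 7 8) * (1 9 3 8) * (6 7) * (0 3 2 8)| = 10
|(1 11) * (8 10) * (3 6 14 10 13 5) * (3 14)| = 10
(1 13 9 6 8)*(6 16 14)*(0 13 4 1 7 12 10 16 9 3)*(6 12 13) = (0 6 8 7 13 3)(1 4)(10 16 14 12) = [6, 4, 2, 0, 1, 5, 8, 13, 7, 9, 16, 11, 10, 3, 12, 15, 14]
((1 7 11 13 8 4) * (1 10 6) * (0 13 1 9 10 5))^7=((0 13 8 4 5)(1 7 11)(6 9 10))^7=(0 8 5 13 4)(1 7 11)(6 9 10)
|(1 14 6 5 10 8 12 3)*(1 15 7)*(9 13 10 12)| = 8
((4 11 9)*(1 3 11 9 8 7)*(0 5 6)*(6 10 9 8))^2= (0 10 4 7 3 6 5 9 8 1 11)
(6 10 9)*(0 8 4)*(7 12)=(0 8 4)(6 10 9)(7 12)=[8, 1, 2, 3, 0, 5, 10, 12, 4, 6, 9, 11, 7]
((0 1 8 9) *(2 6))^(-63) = (0 1 8 9)(2 6)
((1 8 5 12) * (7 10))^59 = (1 12 5 8)(7 10)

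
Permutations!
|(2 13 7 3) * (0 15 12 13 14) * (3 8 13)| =6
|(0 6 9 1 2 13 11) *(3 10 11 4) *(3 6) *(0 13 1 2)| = |(0 3 10 11 13 4 6 9 2 1)| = 10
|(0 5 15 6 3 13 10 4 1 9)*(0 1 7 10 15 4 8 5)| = 20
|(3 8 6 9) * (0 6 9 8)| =|(0 6 8 9 3)| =5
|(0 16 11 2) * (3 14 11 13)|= 7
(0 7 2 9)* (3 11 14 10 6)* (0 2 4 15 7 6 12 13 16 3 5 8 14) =[6, 1, 9, 11, 15, 8, 5, 4, 14, 2, 12, 0, 13, 16, 10, 7, 3] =(0 6 5 8 14 10 12 13 16 3 11)(2 9)(4 15 7)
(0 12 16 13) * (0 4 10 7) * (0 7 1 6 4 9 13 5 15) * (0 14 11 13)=[12, 6, 2, 3, 10, 15, 4, 7, 8, 0, 1, 13, 16, 9, 11, 14, 5]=(0 12 16 5 15 14 11 13 9)(1 6 4 10)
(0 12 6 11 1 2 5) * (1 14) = (0 12 6 11 14 1 2 5) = [12, 2, 5, 3, 4, 0, 11, 7, 8, 9, 10, 14, 6, 13, 1]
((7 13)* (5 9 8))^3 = (7 13)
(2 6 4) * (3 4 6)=(6)(2 3 4)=[0, 1, 3, 4, 2, 5, 6]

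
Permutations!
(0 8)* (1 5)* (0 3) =[8, 5, 2, 0, 4, 1, 6, 7, 3] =(0 8 3)(1 5)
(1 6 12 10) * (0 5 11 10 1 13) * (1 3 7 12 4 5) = (0 1 6 4 5 11 10 13)(3 7 12) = [1, 6, 2, 7, 5, 11, 4, 12, 8, 9, 13, 10, 3, 0]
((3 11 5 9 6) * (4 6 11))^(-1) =((3 4 6)(5 9 11))^(-1) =(3 6 4)(5 11 9)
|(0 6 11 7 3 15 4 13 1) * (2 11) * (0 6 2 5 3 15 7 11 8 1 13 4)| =9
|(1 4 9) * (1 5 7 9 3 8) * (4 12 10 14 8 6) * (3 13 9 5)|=10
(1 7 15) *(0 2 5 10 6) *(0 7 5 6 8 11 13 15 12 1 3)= (0 2 6 7 12 1 5 10 8 11 13 15 3)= [2, 5, 6, 0, 4, 10, 7, 12, 11, 9, 8, 13, 1, 15, 14, 3]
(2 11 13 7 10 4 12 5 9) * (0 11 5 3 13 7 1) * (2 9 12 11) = (0 2 5 12 3 13 1)(4 11 7 10) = [2, 0, 5, 13, 11, 12, 6, 10, 8, 9, 4, 7, 3, 1]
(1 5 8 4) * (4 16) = [0, 5, 2, 3, 1, 8, 6, 7, 16, 9, 10, 11, 12, 13, 14, 15, 4] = (1 5 8 16 4)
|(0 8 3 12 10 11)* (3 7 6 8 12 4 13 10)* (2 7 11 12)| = 30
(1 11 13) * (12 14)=[0, 11, 2, 3, 4, 5, 6, 7, 8, 9, 10, 13, 14, 1, 12]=(1 11 13)(12 14)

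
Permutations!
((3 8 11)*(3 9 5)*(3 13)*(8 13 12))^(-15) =((3 13)(5 12 8 11 9))^(-15) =(3 13)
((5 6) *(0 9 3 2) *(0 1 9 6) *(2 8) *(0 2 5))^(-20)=((0 6)(1 9 3 8 5 2))^(-20)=(1 5 3)(2 8 9)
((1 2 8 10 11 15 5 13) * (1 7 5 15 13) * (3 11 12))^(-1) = ((15)(1 2 8 10 12 3 11 13 7 5))^(-1) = (15)(1 5 7 13 11 3 12 10 8 2)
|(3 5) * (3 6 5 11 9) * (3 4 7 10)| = |(3 11 9 4 7 10)(5 6)| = 6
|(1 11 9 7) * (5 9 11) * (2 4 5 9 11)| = 12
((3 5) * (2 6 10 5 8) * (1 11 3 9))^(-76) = ((1 11 3 8 2 6 10 5 9))^(-76) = (1 6 11 10 3 5 8 9 2)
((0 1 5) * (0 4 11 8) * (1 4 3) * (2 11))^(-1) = (0 8 11 2 4)(1 3 5)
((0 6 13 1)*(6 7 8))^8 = ((0 7 8 6 13 1))^8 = (0 8 13)(1 7 6)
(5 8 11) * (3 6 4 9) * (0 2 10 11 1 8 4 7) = [2, 8, 10, 6, 9, 4, 7, 0, 1, 3, 11, 5] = (0 2 10 11 5 4 9 3 6 7)(1 8)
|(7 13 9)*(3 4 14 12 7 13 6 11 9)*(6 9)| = |(3 4 14 12 7 9 13)(6 11)| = 14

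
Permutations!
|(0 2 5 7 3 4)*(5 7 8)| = 10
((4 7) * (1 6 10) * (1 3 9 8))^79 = ((1 6 10 3 9 8)(4 7))^79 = (1 6 10 3 9 8)(4 7)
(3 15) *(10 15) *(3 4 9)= [0, 1, 2, 10, 9, 5, 6, 7, 8, 3, 15, 11, 12, 13, 14, 4]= (3 10 15 4 9)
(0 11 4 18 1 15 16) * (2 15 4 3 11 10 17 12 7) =(0 10 17 12 7 2 15 16)(1 4 18)(3 11) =[10, 4, 15, 11, 18, 5, 6, 2, 8, 9, 17, 3, 7, 13, 14, 16, 0, 12, 1]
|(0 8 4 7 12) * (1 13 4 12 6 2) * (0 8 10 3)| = |(0 10 3)(1 13 4 7 6 2)(8 12)| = 6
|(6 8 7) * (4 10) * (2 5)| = |(2 5)(4 10)(6 8 7)| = 6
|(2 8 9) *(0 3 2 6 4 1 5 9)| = 20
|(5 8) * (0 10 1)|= |(0 10 1)(5 8)|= 6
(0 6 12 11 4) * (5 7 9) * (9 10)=[6, 1, 2, 3, 0, 7, 12, 10, 8, 5, 9, 4, 11]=(0 6 12 11 4)(5 7 10 9)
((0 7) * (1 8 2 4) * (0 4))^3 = (0 1)(2 4)(7 8)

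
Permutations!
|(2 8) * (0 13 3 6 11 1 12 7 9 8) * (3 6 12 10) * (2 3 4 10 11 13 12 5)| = 8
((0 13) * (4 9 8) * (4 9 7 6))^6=((0 13)(4 7 6)(8 9))^6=(13)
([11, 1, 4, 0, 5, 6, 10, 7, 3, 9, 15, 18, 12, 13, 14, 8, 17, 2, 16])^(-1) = (0 3 8 15 10 6 5 4 2 17 16 18 11)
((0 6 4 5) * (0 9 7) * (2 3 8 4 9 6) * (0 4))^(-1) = (0 8 3 2)(4 7 9 6 5)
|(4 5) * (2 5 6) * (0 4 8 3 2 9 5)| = 8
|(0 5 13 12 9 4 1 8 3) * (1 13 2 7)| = |(0 5 2 7 1 8 3)(4 13 12 9)| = 28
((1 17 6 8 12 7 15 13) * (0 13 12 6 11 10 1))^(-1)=((0 13)(1 17 11 10)(6 8)(7 15 12))^(-1)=(0 13)(1 10 11 17)(6 8)(7 12 15)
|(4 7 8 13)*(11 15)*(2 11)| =12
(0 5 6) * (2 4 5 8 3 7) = [8, 1, 4, 7, 5, 6, 0, 2, 3] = (0 8 3 7 2 4 5 6)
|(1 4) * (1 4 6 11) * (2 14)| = |(1 6 11)(2 14)| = 6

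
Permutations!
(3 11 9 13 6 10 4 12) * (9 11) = [0, 1, 2, 9, 12, 5, 10, 7, 8, 13, 4, 11, 3, 6] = (3 9 13 6 10 4 12)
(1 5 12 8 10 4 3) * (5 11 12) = (1 11 12 8 10 4 3) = [0, 11, 2, 1, 3, 5, 6, 7, 10, 9, 4, 12, 8]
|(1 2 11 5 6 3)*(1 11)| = |(1 2)(3 11 5 6)| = 4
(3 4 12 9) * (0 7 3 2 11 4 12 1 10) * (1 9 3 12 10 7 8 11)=(0 8 11 4 9 2 1 7 12 3 10)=[8, 7, 1, 10, 9, 5, 6, 12, 11, 2, 0, 4, 3]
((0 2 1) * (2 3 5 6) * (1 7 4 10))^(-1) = ((0 3 5 6 2 7 4 10 1))^(-1) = (0 1 10 4 7 2 6 5 3)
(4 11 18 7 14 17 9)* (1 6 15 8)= (1 6 15 8)(4 11 18 7 14 17 9)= [0, 6, 2, 3, 11, 5, 15, 14, 1, 4, 10, 18, 12, 13, 17, 8, 16, 9, 7]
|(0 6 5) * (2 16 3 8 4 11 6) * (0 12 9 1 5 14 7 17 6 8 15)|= 60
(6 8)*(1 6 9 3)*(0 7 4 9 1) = (0 7 4 9 3)(1 6 8) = [7, 6, 2, 0, 9, 5, 8, 4, 1, 3]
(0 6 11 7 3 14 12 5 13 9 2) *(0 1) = (0 6 11 7 3 14 12 5 13 9 2 1) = [6, 0, 1, 14, 4, 13, 11, 3, 8, 2, 10, 7, 5, 9, 12]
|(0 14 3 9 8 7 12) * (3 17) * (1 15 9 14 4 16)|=|(0 4 16 1 15 9 8 7 12)(3 14 17)|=9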